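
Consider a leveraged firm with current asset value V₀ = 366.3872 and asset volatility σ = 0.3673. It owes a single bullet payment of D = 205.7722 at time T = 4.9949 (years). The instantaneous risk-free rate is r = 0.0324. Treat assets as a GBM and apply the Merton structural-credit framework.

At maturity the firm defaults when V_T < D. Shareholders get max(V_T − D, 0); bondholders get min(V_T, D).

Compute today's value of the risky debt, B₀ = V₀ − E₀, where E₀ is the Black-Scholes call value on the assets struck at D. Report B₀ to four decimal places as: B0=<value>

B0=155.1938

d₁ = [ln(V₀/D) + (r + σ²/2)T] / (σ√T)
   = [ln(366.3872/205.7722) + (0.0324 + 0.5·0.3673²)·4.9949] / (0.3673·√4.9949)
   = [0.576921 + 0.498764] / 0.820889 = 1.310391
d₂ = d₁ − σ√T = 1.310391 − 0.820889 = 0.489502
N(d₁) = 0.904968,  N(d₂) = 0.687757,  e^(−rT) = 0.850582
E₀ = V₀·N(d₁) − D·e^(−rT)·N(d₂)
   = 366.3872·0.904968 − 205.7722·0.850582·0.687757 = 211.193373
B₀ = V₀ − E₀ = 366.3872 − 211.193373 = 155.193827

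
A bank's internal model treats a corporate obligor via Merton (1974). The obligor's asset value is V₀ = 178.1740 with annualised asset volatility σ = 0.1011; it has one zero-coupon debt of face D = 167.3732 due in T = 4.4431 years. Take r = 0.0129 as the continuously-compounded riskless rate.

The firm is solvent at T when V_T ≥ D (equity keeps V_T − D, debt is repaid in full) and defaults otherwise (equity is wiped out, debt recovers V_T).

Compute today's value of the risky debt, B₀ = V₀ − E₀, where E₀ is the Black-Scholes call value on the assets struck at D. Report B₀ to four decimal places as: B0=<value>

B0=151.6598

d₁ = [ln(V₀/D) + (r + σ²/2)T] / (σ√T)
   = [ln(178.1740/167.3732) + (0.0129 + 0.5·0.1011²)·4.4431] / (0.1011·√4.4431)
   = [0.062535 + 0.080023] / 0.213105 = 0.668953
d₂ = d₁ − σ√T = 0.668953 − 0.213105 = 0.455848
N(d₁) = 0.748237,  N(d₂) = 0.675750,  e^(−rT) = 0.944296
E₀ = V₀·N(d₁) − D·e^(−rT)·N(d₂)
   = 178.1740·0.748237 − 167.3732·0.944296·0.675750 = 26.514246
B₀ = V₀ − E₀ = 178.1740 − 26.514246 = 151.659754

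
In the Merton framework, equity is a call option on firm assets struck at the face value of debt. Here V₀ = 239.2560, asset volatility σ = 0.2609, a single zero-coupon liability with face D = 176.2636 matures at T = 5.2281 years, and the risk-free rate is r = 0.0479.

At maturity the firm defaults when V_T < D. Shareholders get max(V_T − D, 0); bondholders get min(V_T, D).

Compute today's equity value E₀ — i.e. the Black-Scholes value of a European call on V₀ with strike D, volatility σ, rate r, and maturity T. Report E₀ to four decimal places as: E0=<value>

d₁ = [ln(V₀/D) + (r + σ²/2)T] / (σ√T)
   = [ln(239.2560/176.2636) + (0.0479 + 0.5·0.2609²)·5.2281] / (0.2609·√5.2281)
   = [0.305554 + 0.428361] / 0.596549 = 1.230268
d₂ = d₁ − σ√T = 1.230268 − 0.596549 = 0.633719
N(d₁) = 0.890702,  N(d₂) = 0.736868,  e^(−rT) = 0.778469
E₀ = V₀·N(d₁) − D·e^(−rT)·N(d₂)
   = 239.2560·0.890702 − 176.2636·0.778469·0.736868 = 111.995809

E0=111.9958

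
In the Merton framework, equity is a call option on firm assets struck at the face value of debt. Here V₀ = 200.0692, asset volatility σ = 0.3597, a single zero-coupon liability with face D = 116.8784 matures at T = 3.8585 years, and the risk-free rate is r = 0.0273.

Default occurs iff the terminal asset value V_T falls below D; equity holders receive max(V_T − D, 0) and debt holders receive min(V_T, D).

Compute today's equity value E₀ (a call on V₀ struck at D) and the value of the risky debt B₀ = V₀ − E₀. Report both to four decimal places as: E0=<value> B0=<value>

d₁ = [ln(V₀/D) + (r + σ²/2)T] / (σ√T)
   = [ln(200.0692/116.8784) + (0.0273 + 0.5·0.3597²)·3.8585] / (0.3597·√3.8585)
   = [0.537529 + 0.354951] / 0.706561 = 1.263133
d₂ = d₁ − σ√T = 1.263133 − 0.706561 = 0.556572
N(d₁) = 0.896729,  N(d₂) = 0.711090,  e^(−rT) = 0.900021
E₀ = V₀·N(d₁) − D·e^(−rT)·N(d₂)
   = 200.0692·0.896729 − 116.8784·0.900021·0.711090 = 104.606200
B₀ = V₀ − E₀ = 200.0692 − 104.606200 = 95.463000

E0=104.6062 B0=95.4630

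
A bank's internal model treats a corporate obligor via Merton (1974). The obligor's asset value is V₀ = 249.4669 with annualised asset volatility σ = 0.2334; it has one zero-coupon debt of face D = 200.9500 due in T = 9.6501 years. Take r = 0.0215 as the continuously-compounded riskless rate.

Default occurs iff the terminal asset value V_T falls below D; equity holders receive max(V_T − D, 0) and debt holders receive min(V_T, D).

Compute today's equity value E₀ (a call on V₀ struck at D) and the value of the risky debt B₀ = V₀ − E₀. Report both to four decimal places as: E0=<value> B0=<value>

d₁ = [ln(V₀/D) + (r + σ²/2)T] / (σ√T)
   = [ln(249.4669/200.9500) + (0.0215 + 0.5·0.2334²)·9.6501] / (0.2334·√9.6501)
   = [0.216270 + 0.470324] / 0.725048 = 0.946964
d₂ = d₁ − σ√T = 0.946964 − 0.725048 = 0.221916
N(d₁) = 0.828172,  N(d₂) = 0.587810,  e^(−rT) = 0.812632
E₀ = V₀·N(d₁) − D·e^(−rT)·N(d₂)
   = 249.4669·0.828172 − 200.9500·0.812632·0.587810 = 110.612892
B₀ = V₀ − E₀ = 249.4669 − 110.612892 = 138.854008

E0=110.6129 B0=138.8540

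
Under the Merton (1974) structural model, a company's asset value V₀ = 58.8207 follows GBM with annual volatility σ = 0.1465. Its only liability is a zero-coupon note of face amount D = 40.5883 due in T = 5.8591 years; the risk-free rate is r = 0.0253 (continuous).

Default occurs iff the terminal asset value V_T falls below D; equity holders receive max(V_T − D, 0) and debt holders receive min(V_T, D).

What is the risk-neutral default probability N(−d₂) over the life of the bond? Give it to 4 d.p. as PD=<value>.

PD=0.0991

d₁ = [ln(V₀/D) + (r + σ²/2)T] / (σ√T)
   = [ln(58.8207/40.5883) + (0.0253 + 0.5·0.1465²)·5.8591] / (0.1465·√5.8591)
   = [0.371014 + 0.211110] / 0.354612 = 1.641581
d₂ = d₁ − σ√T = 1.641581 − 0.354612 = 1.286970
risk-neutral PD = N(−d₂) = N(-1.286970) = 0.099052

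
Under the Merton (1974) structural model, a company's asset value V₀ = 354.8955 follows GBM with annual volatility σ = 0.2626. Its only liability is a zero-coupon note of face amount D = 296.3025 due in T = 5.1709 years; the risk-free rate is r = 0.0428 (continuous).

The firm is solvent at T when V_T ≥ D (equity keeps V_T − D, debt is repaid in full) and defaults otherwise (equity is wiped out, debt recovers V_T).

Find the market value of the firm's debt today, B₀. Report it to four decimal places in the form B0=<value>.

B0=212.1814

d₁ = [ln(V₀/D) + (r + σ²/2)T] / (σ√T)
   = [ln(354.8955/296.3025) + (0.0428 + 0.5·0.2626²)·5.1709] / (0.2626·√5.1709)
   = [0.180442 + 0.399604] / 0.597142 = 0.971371
d₂ = d₁ − σ√T = 0.971371 − 0.597142 = 0.374228
N(d₁) = 0.834318,  N(d₂) = 0.645883,  e^(−rT) = 0.801465
E₀ = V₀·N(d₁) − D·e^(−rT)·N(d₂)
   = 354.8955·0.834318 − 296.3025·0.801465·0.645883 = 142.714115
B₀ = V₀ − E₀ = 354.8955 − 142.714115 = 212.181385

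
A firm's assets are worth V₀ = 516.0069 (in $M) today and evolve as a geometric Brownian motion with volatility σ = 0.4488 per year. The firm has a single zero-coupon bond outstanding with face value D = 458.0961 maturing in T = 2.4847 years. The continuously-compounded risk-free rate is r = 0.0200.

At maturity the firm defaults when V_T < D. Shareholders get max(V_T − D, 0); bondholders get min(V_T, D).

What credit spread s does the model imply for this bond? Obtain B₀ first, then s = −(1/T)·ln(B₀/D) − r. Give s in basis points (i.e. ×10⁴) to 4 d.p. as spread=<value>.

spread=990.3073

d₁ = [ln(V₀/D) + (r + σ²/2)T] / (σ√T)
   = [ln(516.0069/458.0961) + (0.0200 + 0.5·0.4488²)·2.4847] / (0.4488·√2.4847)
   = [0.119041 + 0.299930] / 0.707440 = 0.592235
d₂ = d₁ − σ√T = 0.592235 − 0.707440 = -0.115205
N(d₁) = 0.723153,  N(d₂) = 0.454141,  e^(−rT) = 0.951521
E₀ = V₀·N(d₁) − D·e^(−rT)·N(d₂)
   = 516.0069·0.723153 − 458.0961·0.951521·0.454141 = 175.197513
B₀ = V₀ − E₀ = 516.0069 − 175.197513 = 340.809387
spread = −(1/T)·ln(B₀/D) − r = −(1/2.4847)·ln(340.809387/458.0961) − 0.0200 = 0.09903073
in basis points: 0.09903073 × 10⁴ = 990.3073 bp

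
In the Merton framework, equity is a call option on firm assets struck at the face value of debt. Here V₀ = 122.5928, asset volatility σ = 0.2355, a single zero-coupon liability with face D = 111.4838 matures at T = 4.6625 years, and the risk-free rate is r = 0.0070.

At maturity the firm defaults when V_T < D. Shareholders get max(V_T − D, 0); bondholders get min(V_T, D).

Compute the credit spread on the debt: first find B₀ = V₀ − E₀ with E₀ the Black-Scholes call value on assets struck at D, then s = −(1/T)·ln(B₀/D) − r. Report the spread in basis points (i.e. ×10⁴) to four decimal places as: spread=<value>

spread=355.7943

d₁ = [ln(V₀/D) + (r + σ²/2)T] / (σ√T)
   = [ln(122.5928/111.4838) + (0.0070 + 0.5·0.2355²)·4.6625] / (0.2355·√4.6625)
   = [0.094989 + 0.161929] / 0.508511 = 0.505236
d₂ = d₁ − σ√T = 0.505236 − 0.508511 = -0.003275
N(d₁) = 0.693304,  N(d₂) = 0.498694,  e^(−rT) = 0.967889
E₀ = V₀·N(d₁) − D·e^(−rT)·N(d₂)
   = 122.5928·0.693304 − 111.4838·0.967889·0.498694 = 31.183000
B₀ = V₀ − E₀ = 122.5928 − 31.183000 = 91.409800
spread = −(1/T)·ln(B₀/D) − r = −(1/4.6625)·ln(91.409800/111.4838) − 0.0070 = 0.03557943
in basis points: 0.03557943 × 10⁴ = 355.7943 bp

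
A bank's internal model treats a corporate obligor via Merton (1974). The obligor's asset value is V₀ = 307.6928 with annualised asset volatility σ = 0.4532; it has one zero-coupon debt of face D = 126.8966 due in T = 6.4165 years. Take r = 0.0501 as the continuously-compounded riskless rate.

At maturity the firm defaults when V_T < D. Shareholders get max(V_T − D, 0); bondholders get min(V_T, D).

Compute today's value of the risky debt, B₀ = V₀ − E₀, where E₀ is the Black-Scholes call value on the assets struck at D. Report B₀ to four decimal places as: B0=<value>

d₁ = [ln(V₀/D) + (r + σ²/2)T] / (σ√T)
   = [ln(307.6928/126.8966) + (0.0501 + 0.5·0.4532²)·6.4165] / (0.4532·√6.4165)
   = [0.885729 + 0.980410] / 1.147992 = 1.625568
d₂ = d₁ − σ√T = 1.625568 − 1.147992 = 0.477575
N(d₁) = 0.947979,  N(d₂) = 0.683524,  e^(−rT) = 0.725085
E₀ = V₀·N(d₁) − D·e^(−rT)·N(d₂)
   = 307.6928·0.947979 − 126.8966·0.725085·0.683524 = 228.794801
B₀ = V₀ − E₀ = 307.6928 − 228.794801 = 78.897999

B0=78.8980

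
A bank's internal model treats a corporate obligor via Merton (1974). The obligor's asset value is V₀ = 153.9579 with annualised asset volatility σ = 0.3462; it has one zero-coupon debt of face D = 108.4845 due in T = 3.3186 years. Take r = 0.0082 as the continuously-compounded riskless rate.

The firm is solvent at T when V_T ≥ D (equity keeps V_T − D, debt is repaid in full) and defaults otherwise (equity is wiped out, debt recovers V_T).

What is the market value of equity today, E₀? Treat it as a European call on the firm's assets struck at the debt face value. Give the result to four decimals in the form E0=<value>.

E0=61.6290

d₁ = [ln(V₀/D) + (r + σ²/2)T] / (σ√T)
   = [ln(153.9579/108.4845) + (0.0082 + 0.5·0.3462²)·3.3186] / (0.3462·√3.3186)
   = [0.350072 + 0.226087] / 0.630673 = 0.913561
d₂ = d₁ − σ√T = 0.913561 − 0.630673 = 0.282888
N(d₁) = 0.819526,  N(d₂) = 0.611369,  e^(−rT) = 0.973154
E₀ = V₀·N(d₁) − D·e^(−rT)·N(d₂)
   = 153.9579·0.819526 − 108.4845·0.973154·0.611369 = 61.629037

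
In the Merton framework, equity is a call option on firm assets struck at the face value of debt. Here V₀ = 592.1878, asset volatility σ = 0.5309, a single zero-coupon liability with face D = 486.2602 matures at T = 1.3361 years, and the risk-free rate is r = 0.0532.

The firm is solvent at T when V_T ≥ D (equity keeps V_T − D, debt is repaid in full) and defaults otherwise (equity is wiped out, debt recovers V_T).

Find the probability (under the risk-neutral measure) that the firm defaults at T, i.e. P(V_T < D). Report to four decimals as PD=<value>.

d₁ = [ln(V₀/D) + (r + σ²/2)T] / (σ√T)
   = [ln(592.1878/486.2602) + (0.0532 + 0.5·0.5309²)·1.3361] / (0.5309·√1.3361)
   = [0.197080 + 0.259374] / 0.613666 = 0.743814
d₂ = d₁ − σ√T = 0.743814 − 0.613666 = 0.130148
risk-neutral PD = N(−d₂) = N(-0.130148) = 0.448225

PD=0.4482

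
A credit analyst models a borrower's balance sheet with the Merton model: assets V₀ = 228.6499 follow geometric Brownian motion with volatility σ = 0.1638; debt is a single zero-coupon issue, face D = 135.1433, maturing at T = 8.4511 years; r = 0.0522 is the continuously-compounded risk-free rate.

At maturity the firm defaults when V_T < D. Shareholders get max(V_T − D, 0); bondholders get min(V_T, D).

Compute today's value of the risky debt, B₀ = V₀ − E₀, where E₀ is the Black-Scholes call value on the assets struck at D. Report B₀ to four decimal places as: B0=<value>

B0=86.4243

d₁ = [ln(V₀/D) + (r + σ²/2)T] / (σ√T)
   = [ln(228.6499/135.1433) + (0.0522 + 0.5·0.1638²)·8.4511] / (0.1638·√8.4511)
   = [0.525856 + 0.554521] / 0.476179 = 2.268845
d₂ = d₁ − σ√T = 2.268845 − 0.476179 = 1.792666
N(d₁) = 0.988361,  N(d₂) = 0.963487,  e^(−rT) = 0.643298
E₀ = V₀·N(d₁) − D·e^(−rT)·N(d₂)
   = 228.6499·0.988361 − 135.1433·0.643298·0.963487 = 142.225638
B₀ = V₀ − E₀ = 228.6499 − 142.225638 = 86.424262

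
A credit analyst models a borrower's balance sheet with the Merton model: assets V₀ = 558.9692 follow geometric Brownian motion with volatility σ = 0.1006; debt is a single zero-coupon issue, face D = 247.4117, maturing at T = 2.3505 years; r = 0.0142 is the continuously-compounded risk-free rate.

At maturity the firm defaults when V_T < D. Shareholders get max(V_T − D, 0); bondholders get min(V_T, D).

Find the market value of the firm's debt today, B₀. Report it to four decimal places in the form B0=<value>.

B0=239.2901

d₁ = [ln(V₀/D) + (r + σ²/2)T] / (σ√T)
   = [ln(558.9692/247.4117) + (0.0142 + 0.5·0.1006²)·2.3505] / (0.1006·√2.3505)
   = [0.815041 + 0.045271] / 0.154233 = 5.577990
d₂ = d₁ − σ√T = 5.577990 − 0.154233 = 5.423756
N(d₁) = 1.000000,  N(d₂) = 1.000000,  e^(−rT) = 0.967174
E₀ = V₀·N(d₁) − D·e^(−rT)·N(d₂)
   = 558.9692·1.000000 − 247.4117·0.967174·1.000000 = 319.679094
B₀ = V₀ − E₀ = 558.9692 − 319.679094 = 239.290106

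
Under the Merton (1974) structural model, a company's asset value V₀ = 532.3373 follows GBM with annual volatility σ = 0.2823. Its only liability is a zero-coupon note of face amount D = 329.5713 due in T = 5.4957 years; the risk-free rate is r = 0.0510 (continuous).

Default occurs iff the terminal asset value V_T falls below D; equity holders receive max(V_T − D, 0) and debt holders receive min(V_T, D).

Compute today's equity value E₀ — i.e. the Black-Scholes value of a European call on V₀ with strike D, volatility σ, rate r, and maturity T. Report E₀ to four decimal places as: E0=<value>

d₁ = [ln(V₀/D) + (r + σ²/2)T] / (σ√T)
   = [ln(532.3373/329.5713) + (0.0510 + 0.5·0.2823²)·5.4957] / (0.2823·√5.4957)
   = [0.479485 + 0.499266] / 0.661793 = 1.478937
d₂ = d₁ − σ√T = 1.478937 − 0.661793 = 0.817143
N(d₁) = 0.930421,  N(d₂) = 0.793077,  e^(−rT) = 0.755572
E₀ = V₀·N(d₁) − D·e^(−rT)·N(d₂)
   = 532.3373·0.930421 − 329.5713·0.755572·0.793077 = 297.810221

E0=297.8102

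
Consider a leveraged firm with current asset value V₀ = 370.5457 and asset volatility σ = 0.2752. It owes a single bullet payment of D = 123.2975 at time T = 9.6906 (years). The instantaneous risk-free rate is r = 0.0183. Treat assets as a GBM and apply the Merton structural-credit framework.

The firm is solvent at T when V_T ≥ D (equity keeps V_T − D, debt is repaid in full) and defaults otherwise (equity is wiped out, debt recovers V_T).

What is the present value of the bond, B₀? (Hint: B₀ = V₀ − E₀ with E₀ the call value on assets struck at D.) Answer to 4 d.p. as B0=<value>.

B0=98.5738

d₁ = [ln(V₀/D) + (r + σ²/2)T] / (σ√T)
   = [ln(370.5457/123.2975) + (0.0183 + 0.5·0.2752²)·9.6906] / (0.2752·√9.6906)
   = [1.100377 + 0.544297] / 0.856690 = 1.919800
d₂ = d₁ − σ√T = 1.919800 − 0.856690 = 1.063110
N(d₁) = 0.972558,  N(d₂) = 0.856134,  e^(−rT) = 0.837497
E₀ = V₀·N(d₁) − D·e^(−rT)·N(d₂)
   = 370.5457·0.972558 − 123.2975·0.837497·0.856134 = 271.971882
B₀ = V₀ − E₀ = 370.5457 − 271.971882 = 98.573818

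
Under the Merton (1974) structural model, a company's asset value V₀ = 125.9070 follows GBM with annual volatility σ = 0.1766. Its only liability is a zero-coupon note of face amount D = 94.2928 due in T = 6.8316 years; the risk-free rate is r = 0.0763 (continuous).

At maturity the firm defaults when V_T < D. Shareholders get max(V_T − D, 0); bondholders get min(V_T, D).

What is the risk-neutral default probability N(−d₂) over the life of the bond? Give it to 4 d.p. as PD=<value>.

d₁ = [ln(V₀/D) + (r + σ²/2)T] / (σ√T)
   = [ln(125.9070/94.2928) + (0.0763 + 0.5·0.1766²)·6.8316] / (0.1766·√6.8316)
   = [0.289139 + 0.627782] / 0.461585 = 1.986459
d₂ = d₁ − σ√T = 1.986459 − 0.461585 = 1.524874
risk-neutral PD = N(−d₂) = N(-1.524874) = 0.063645

PD=0.0636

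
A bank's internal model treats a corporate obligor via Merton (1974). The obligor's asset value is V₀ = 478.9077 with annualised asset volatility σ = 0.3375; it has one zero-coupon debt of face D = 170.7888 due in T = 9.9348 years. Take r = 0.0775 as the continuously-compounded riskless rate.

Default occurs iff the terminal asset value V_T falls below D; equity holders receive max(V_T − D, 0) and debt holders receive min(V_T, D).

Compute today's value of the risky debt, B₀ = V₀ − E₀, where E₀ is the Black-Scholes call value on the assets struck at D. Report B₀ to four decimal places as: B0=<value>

B0=75.6175

d₁ = [ln(V₀/D) + (r + σ²/2)T] / (σ√T)
   = [ln(478.9077/170.7888) + (0.0775 + 0.5·0.3375²)·9.9348] / (0.3375·√9.9348)
   = [1.031080 + 1.335765] / 1.063784 = 2.224931
d₂ = d₁ − σ√T = 2.224931 − 1.063784 = 1.161147
N(d₁) = 0.986957,  N(d₂) = 0.877209,  e^(−rT) = 0.463038
E₀ = V₀·N(d₁) − D·e^(−rT)·N(d₂)
   = 478.9077·0.986957 − 170.7888·0.463038·0.877209 = 403.290214
B₀ = V₀ − E₀ = 478.9077 − 403.290214 = 75.617486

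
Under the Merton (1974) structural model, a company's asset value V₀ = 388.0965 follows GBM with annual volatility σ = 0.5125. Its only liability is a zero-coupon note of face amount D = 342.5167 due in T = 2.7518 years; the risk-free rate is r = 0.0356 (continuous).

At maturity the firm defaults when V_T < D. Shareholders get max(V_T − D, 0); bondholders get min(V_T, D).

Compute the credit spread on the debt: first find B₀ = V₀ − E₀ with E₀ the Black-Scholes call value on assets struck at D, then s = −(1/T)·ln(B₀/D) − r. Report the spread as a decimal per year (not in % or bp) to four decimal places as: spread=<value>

d₁ = [ln(V₀/D) + (r + σ²/2)T] / (σ√T)
   = [ln(388.0965/342.5167) + (0.0356 + 0.5·0.5125²)·2.7518] / (0.5125·√2.7518)
   = [0.124934 + 0.459353] / 0.850163 = 0.687264
d₂ = d₁ − σ√T = 0.687264 − 0.850163 = -0.162899
N(d₁) = 0.754042,  N(d₂) = 0.435299,  e^(−rT) = 0.906681
E₀ = V₀·N(d₁) − D·e^(−rT)·N(d₂)
   = 388.0965·0.754042 − 342.5167·0.906681·0.435299 = 157.457371
B₀ = V₀ − E₀ = 388.0965 − 157.457371 = 230.639129
spread = −(1/T)·ln(B₀/D) − r = −(1/2.7518)·ln(230.639129/342.5167) − 0.0356 = 0.10811180

spread=0.1081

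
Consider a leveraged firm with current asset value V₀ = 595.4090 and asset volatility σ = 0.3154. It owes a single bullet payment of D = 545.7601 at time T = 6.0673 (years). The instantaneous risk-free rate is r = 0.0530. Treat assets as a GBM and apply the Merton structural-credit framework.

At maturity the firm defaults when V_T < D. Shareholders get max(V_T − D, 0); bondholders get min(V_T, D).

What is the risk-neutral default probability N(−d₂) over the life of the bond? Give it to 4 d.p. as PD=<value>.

PD=0.4453

d₁ = [ln(V₀/D) + (r + σ²/2)T] / (σ√T)
   = [ln(595.4090/545.7601) + (0.0530 + 0.5·0.3154²)·6.0673] / (0.3154·√6.0673)
   = [0.087069 + 0.623346] / 0.776890 = 0.914435
d₂ = d₁ − σ√T = 0.914435 − 0.776890 = 0.137545
risk-neutral PD = N(−d₂) = N(-0.137545) = 0.445300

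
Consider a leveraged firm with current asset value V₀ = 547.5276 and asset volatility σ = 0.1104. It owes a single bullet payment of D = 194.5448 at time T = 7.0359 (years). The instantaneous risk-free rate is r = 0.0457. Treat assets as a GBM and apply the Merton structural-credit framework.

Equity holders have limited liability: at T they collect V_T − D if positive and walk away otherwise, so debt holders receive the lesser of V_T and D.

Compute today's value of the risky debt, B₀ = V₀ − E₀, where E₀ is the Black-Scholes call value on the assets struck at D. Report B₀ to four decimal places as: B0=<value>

d₁ = [ln(V₀/D) + (r + σ²/2)T] / (σ√T)
   = [ln(547.5276/194.5448) + (0.0457 + 0.5·0.1104²)·7.0359] / (0.1104·√7.0359)
   = [1.034750 + 0.364418] / 0.292839 = 4.777944
d₂ = d₁ − σ√T = 4.777944 − 0.292839 = 4.485105
N(d₁) = 0.999999,  N(d₂) = 0.999996,  e^(−rT) = 0.725031
E₀ = V₀·N(d₁) − D·e^(−rT)·N(d₂)
   = 547.5276·0.999999 − 194.5448·0.725031·0.999996 = 406.476585
B₀ = V₀ − E₀ = 547.5276 − 406.476585 = 141.051015

B0=141.0510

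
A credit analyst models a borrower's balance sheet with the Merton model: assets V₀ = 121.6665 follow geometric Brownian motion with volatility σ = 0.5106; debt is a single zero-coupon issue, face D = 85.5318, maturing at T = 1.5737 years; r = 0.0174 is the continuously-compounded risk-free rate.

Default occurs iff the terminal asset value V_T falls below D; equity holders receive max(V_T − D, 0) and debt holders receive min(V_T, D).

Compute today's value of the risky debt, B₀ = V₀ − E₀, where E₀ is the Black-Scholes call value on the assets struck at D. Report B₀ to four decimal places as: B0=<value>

d₁ = [ln(V₀/D) + (r + σ²/2)T] / (σ√T)
   = [ln(121.6665/85.5318) + (0.0174 + 0.5·0.5106²)·1.5737] / (0.5106·√1.5737)
   = [0.352395 + 0.232524] / 0.640533 = 0.913175
d₂ = d₁ − σ√T = 0.913175 − 0.640533 = 0.272642
N(d₁) = 0.819425,  N(d₂) = 0.607436,  e^(−rT) = 0.972989
E₀ = V₀·N(d₁) − D·e^(−rT)·N(d₂)
   = 121.6665·0.819425 − 85.5318·0.972989·0.607436 = 49.144830
B₀ = V₀ − E₀ = 121.6665 − 49.144830 = 72.521670

B0=72.5217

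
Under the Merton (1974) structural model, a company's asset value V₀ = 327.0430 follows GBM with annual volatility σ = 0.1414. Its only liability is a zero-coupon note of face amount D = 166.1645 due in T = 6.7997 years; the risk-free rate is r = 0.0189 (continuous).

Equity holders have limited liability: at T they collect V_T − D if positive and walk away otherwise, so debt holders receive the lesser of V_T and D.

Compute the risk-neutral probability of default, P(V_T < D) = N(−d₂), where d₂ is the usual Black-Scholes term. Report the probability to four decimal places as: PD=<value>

d₁ = [ln(V₀/D) + (r + σ²/2)T] / (σ√T)
   = [ln(327.0430/166.1645) + (0.0189 + 0.5·0.1414²)·6.7997] / (0.1414·√6.7997)
   = [0.677113 + 0.196491] / 0.368718 = 2.369302
d₂ = d₁ − σ√T = 2.369302 − 0.368718 = 2.000584
risk-neutral PD = N(−d₂) = N(-2.000584) = 0.022719

PD=0.0227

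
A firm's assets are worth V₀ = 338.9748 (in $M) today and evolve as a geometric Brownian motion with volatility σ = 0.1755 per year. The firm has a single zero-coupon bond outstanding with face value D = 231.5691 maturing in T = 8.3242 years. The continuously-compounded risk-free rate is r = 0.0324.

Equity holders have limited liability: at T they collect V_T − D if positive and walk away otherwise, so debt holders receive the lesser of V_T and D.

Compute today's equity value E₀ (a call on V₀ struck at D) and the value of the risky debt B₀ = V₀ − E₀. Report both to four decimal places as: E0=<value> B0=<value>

E0=167.8444 B0=171.1304

d₁ = [ln(V₀/D) + (r + σ²/2)T] / (σ√T)
   = [ln(338.9748/231.5691) + (0.0324 + 0.5·0.1755²)·8.3242] / (0.1755·√8.3242)
   = [0.381047 + 0.397898] / 0.506347 = 1.538362
d₂ = d₁ − σ√T = 1.538362 − 0.506347 = 1.032015
N(d₁) = 0.938020,  N(d₂) = 0.848967,  e^(−rT) = 0.763605
E₀ = V₀·N(d₁) − D·e^(−rT)·N(d₂)
   = 338.9748·0.938020 − 231.5691·0.763605·0.848967 = 167.844401
B₀ = V₀ − E₀ = 338.9748 − 167.844401 = 171.130399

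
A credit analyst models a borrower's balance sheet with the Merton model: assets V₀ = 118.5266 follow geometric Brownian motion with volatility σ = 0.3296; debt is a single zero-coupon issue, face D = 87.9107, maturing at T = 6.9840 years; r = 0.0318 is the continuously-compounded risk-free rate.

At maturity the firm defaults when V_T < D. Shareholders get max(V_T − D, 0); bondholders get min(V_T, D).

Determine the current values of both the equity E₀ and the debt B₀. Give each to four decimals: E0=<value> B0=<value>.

E0=60.9222 B0=57.6044

d₁ = [ln(V₀/D) + (r + σ²/2)T] / (σ√T)
   = [ln(118.5266/87.9107) + (0.0318 + 0.5·0.3296²)·6.9840] / (0.3296·√6.9840)
   = [0.298816 + 0.601449] / 0.871042 = 1.033548
d₂ = d₁ − σ√T = 1.033548 − 0.871042 = 0.162506
N(d₁) = 0.849326,  N(d₂) = 0.564546,  e^(−rT) = 0.800842
E₀ = V₀·N(d₁) − D·e^(−rT)·N(d₂)
   = 118.5266·0.849326 − 87.9107·0.800842·0.564546 = 60.922231
B₀ = V₀ − E₀ = 118.5266 − 60.922231 = 57.604369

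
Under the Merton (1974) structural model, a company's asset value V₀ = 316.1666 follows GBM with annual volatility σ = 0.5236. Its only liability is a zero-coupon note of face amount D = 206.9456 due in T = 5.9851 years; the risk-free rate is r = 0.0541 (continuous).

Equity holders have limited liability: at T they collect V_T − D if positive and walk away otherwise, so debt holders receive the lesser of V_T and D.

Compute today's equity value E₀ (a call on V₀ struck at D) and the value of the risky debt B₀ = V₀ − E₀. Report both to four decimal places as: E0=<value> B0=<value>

d₁ = [ln(V₀/D) + (r + σ²/2)T] / (σ√T)
   = [ln(316.1666/206.9456) + (0.0541 + 0.5·0.5236²)·5.9851] / (0.5236·√5.9851)
   = [0.423813 + 1.144222] / 1.280959 = 1.224110
d₂ = d₁ − σ√T = 1.224110 − 1.280959 = -0.056849
N(d₁) = 0.889545,  N(d₂) = 0.477333,  e^(−rT) = 0.723399
E₀ = V₀·N(d₁) − D·e^(−rT)·N(d₂)
   = 316.1666·0.889545 − 206.9456·0.723399·0.477333 = 209.785556
B₀ = V₀ − E₀ = 316.1666 − 209.785556 = 106.381044

E0=209.7856 B0=106.3810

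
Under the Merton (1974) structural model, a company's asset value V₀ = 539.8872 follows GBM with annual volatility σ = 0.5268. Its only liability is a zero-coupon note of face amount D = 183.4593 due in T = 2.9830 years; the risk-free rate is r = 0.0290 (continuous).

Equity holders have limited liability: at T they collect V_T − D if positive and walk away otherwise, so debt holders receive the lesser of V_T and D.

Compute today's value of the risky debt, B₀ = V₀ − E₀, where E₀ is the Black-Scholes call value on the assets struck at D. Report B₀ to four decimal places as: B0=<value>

d₁ = [ln(V₀/D) + (r + σ²/2)T] / (σ√T)
   = [ln(539.8872/183.4593) + (0.0290 + 0.5·0.5268²)·2.9830] / (0.5268·√2.9830)
   = [1.079367 + 0.500425] / 0.909855 = 1.736312
d₂ = d₁ − σ√T = 1.736312 − 0.909855 = 0.826456
N(d₁) = 0.958746,  N(d₂) = 0.795727,  e^(−rT) = 0.917129
E₀ = V₀·N(d₁) − D·e^(−rT)·N(d₂)
   = 539.8872·0.958746 − 183.4593·0.917129·0.795727 = 383.728700
B₀ = V₀ − E₀ = 539.8872 − 383.728700 = 156.158500

B0=156.1585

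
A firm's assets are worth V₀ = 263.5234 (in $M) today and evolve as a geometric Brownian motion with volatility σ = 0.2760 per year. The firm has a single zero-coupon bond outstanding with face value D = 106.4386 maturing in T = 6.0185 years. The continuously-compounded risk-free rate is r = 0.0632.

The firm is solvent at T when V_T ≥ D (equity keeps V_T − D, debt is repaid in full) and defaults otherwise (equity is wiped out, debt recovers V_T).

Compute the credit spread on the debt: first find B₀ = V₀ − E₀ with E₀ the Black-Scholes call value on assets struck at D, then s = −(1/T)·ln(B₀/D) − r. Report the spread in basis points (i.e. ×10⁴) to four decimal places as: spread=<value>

d₁ = [ln(V₀/D) + (r + σ²/2)T] / (σ√T)
   = [ln(263.5234/106.4386) + (0.0632 + 0.5·0.2760²)·6.0185] / (0.2760·√6.0185)
   = [0.906574 + 0.609602] / 0.677101 = 2.239218
d₂ = d₁ − σ√T = 2.239218 − 0.677101 = 1.562117
N(d₁) = 0.987429,  N(d₂) = 0.940870,  e^(−rT) = 0.683609
E₀ = V₀·N(d₁) − D·e^(−rT)·N(d₂)
   = 263.5234·0.987429 − 106.4386·0.683609·0.940870 = 191.750752
B₀ = V₀ − E₀ = 263.5234 − 191.750752 = 71.772648
spread = −(1/T)·ln(B₀/D) − r = −(1/6.0185)·ln(71.772648/106.4386) − 0.0632 = 0.00227559
in basis points: 0.00227559 × 10⁴ = 22.7559 bp

spread=22.7559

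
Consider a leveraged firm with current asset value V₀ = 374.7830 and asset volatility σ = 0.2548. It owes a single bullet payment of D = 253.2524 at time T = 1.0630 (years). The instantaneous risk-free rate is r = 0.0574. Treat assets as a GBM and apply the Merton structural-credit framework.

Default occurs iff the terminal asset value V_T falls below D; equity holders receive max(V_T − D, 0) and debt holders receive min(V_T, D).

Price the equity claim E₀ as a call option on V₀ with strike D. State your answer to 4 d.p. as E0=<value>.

d₁ = [ln(V₀/D) + (r + σ²/2)T] / (σ√T)
   = [ln(374.7830/253.2524) + (0.0574 + 0.5·0.2548²)·1.0630] / (0.2548·√1.0630)
   = [0.391961 + 0.095523] / 0.262704 = 1.855640
d₂ = d₁ − σ√T = 1.855640 − 0.262704 = 1.592936
N(d₁) = 0.968248,  N(d₂) = 0.944413,  e^(−rT) = 0.940808
E₀ = V₀·N(d₁) − D·e^(−rT)·N(d₂)
   = 374.7830·0.968248 − 253.2524·0.940808·0.944413 = 137.865159

E0=137.8652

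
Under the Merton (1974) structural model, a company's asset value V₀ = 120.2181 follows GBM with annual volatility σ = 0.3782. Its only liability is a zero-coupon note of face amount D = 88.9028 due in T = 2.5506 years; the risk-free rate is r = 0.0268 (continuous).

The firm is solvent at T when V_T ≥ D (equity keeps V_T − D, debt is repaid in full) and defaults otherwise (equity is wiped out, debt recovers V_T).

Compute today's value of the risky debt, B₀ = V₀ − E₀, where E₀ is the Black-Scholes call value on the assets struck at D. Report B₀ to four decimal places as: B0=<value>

B0=73.3027

d₁ = [ln(V₀/D) + (r + σ²/2)T] / (σ√T)
   = [ln(120.2181/88.9028) + (0.0268 + 0.5·0.3782²)·2.5506] / (0.3782·√2.5506)
   = [0.301764 + 0.250769] / 0.604008 = 0.914777
d₂ = d₁ − σ√T = 0.914777 − 0.604008 = 0.310769
N(d₁) = 0.819846,  N(d₂) = 0.622012,  e^(−rT) = 0.933928
E₀ = V₀·N(d₁) − D·e^(−rT)·N(d₂)
   = 120.2181·0.819846 − 88.9028·0.933928·0.622012 = 46.915385
B₀ = V₀ − E₀ = 120.2181 − 46.915385 = 73.302715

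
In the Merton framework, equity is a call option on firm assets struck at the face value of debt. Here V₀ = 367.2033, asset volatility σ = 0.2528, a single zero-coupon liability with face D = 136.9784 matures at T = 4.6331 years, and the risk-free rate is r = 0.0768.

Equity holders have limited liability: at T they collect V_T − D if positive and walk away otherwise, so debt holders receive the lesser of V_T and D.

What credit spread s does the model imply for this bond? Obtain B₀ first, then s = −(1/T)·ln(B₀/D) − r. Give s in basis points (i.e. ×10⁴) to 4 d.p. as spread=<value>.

spread=4.9628

d₁ = [ln(V₀/D) + (r + σ²/2)T] / (σ√T)
   = [ln(367.2033/136.9784) + (0.0768 + 0.5·0.2528²)·4.6331] / (0.2528·√4.6331)
   = [0.986092 + 0.503868] / 0.544143 = 2.738179
d₂ = d₁ − σ√T = 2.738179 − 0.544143 = 2.194036
N(d₁) = 0.996911,  N(d₂) = 0.985884,  e^(−rT) = 0.700597
E₀ = V₀·N(d₁) − D·e^(−rT)·N(d₂)
   = 367.2033·0.996911 − 136.9784·0.700597·0.985884 = 271.457014
B₀ = V₀ − E₀ = 367.2033 − 271.457014 = 95.746286
spread = −(1/T)·ln(B₀/D) − r = −(1/4.6331)·ln(95.746286/136.9784) − 0.0768 = 0.00049628
in basis points: 0.00049628 × 10⁴ = 4.9628 bp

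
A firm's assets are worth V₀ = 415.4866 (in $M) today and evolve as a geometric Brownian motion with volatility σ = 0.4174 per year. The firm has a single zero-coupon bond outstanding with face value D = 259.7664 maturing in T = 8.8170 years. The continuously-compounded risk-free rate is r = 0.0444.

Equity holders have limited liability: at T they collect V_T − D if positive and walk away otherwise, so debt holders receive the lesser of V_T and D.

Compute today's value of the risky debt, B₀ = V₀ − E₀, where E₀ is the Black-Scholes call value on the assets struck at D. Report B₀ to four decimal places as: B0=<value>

d₁ = [ln(V₀/D) + (r + σ²/2)T] / (σ√T)
   = [ln(415.4866/259.7664) + (0.0444 + 0.5·0.4174²)·8.8170] / (0.4174·√8.8170)
   = [0.469668 + 1.159536] / 1.239404 = 1.314506
d₂ = d₁ − σ√T = 1.314506 − 1.239404 = 0.075102
N(d₁) = 0.905662,  N(d₂) = 0.529933,  e^(−rT) = 0.676059
E₀ = V₀·N(d₁) − D·e^(−rT)·N(d₂)
   = 415.4866·0.905662 − 259.7664·0.676059·0.529933 = 283.224910
B₀ = V₀ − E₀ = 415.4866 − 283.224910 = 132.261690

B0=132.2617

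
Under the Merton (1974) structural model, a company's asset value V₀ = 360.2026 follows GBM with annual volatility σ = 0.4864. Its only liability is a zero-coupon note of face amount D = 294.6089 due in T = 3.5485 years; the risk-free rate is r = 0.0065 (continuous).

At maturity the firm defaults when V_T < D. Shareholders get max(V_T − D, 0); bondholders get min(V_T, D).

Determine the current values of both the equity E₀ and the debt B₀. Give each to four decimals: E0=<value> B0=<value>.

d₁ = [ln(V₀/D) + (r + σ²/2)T] / (σ√T)
   = [ln(360.2026/294.6089) + (0.0065 + 0.5·0.4864²)·3.5485] / (0.4864·√3.5485)
   = [0.201018 + 0.442826] / 0.916254 = 0.702692
d₂ = d₁ − σ√T = 0.702692 − 0.916254 = -0.213563
N(d₁) = 0.758876,  N(d₂) = 0.415444,  e^(−rT) = 0.977199
E₀ = V₀·N(d₁) − D·e^(−rT)·N(d₂)
   = 360.2026·0.758876 − 294.6089·0.977199·0.415444 = 153.746318
B₀ = V₀ − E₀ = 360.2026 − 153.746318 = 206.456282

E0=153.7463 B0=206.4563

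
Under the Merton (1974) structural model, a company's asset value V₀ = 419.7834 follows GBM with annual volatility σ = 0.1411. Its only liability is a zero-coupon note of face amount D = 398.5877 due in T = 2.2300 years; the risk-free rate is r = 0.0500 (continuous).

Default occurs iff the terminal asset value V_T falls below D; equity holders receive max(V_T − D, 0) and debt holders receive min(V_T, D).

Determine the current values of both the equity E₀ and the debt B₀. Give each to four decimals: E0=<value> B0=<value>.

d₁ = [ln(V₀/D) + (r + σ²/2)T] / (σ√T)
   = [ln(419.7834/398.5877) + (0.0500 + 0.5·0.1411²)·2.2300] / (0.1411·√2.2300)
   = [0.051811 + 0.133699] / 0.210707 = 0.880416
d₂ = d₁ − σ√T = 0.880416 − 0.210707 = 0.669709
N(d₁) = 0.810683,  N(d₂) = 0.748478,  e^(−rT) = 0.894491
E₀ = V₀·N(d₁) − D·e^(−rT)·N(d₂)
   = 419.7834·0.810683 − 398.5877·0.894491·0.748478 = 73.453866
B₀ = V₀ − E₀ = 419.7834 − 73.453866 = 346.329534

E0=73.4539 B0=346.3295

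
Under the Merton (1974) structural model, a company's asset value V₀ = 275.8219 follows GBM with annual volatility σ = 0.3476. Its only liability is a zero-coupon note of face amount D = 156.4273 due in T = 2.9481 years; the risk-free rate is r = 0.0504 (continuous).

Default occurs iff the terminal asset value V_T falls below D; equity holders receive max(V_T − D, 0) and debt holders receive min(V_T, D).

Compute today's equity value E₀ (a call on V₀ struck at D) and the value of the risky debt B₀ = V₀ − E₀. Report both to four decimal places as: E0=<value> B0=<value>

E0=147.2692 B0=128.5527

d₁ = [ln(V₀/D) + (r + σ²/2)T] / (σ√T)
   = [ln(275.8219/156.4273) + (0.0504 + 0.5·0.3476²)·2.9481] / (0.3476·√2.9481)
   = [0.567164 + 0.326687] / 0.596830 = 1.497664
d₂ = d₁ − σ√T = 1.497664 − 0.596830 = 0.900834
N(d₁) = 0.932890,  N(d₂) = 0.816162,  e^(−rT) = 0.861927
E₀ = V₀·N(d₁) − D·e^(−rT)·N(d₂)
   = 275.8219·0.932890 − 156.4273·0.861927·0.816162 = 147.269178
B₀ = V₀ − E₀ = 275.8219 − 147.269178 = 128.552722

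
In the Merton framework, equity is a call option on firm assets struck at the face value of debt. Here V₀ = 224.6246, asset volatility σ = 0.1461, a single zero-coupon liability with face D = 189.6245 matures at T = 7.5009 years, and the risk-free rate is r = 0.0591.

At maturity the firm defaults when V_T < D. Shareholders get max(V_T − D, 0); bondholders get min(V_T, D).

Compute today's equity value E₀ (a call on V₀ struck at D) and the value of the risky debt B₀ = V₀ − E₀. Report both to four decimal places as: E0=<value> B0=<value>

d₁ = [ln(V₀/D) + (r + σ²/2)T] / (σ√T)
   = [ln(224.6246/189.6245) + (0.0591 + 0.5·0.1461²)·7.5009] / (0.1461·√7.5009)
   = [0.169385 + 0.523357] / 0.400135 = 1.731269
d₂ = d₁ − σ√T = 1.731269 − 0.400135 = 1.331134
N(d₁) = 0.958298,  N(d₂) = 0.908428,  e^(−rT) = 0.641913
E₀ = V₀·N(d₁) − D·e^(−rT)·N(d₂)
   = 224.6246·0.958298 − 189.6245·0.641913·0.908428 = 104.681402
B₀ = V₀ − E₀ = 224.6246 − 104.681402 = 119.943198

E0=104.6814 B0=119.9432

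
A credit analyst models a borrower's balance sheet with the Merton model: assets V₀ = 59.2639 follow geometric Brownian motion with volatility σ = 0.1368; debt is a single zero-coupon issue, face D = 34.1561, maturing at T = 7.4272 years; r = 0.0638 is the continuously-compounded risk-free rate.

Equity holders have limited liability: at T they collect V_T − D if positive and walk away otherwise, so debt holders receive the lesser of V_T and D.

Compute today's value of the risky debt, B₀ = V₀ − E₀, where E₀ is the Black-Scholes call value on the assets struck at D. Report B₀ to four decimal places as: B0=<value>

d₁ = [ln(V₀/D) + (r + σ²/2)T] / (σ√T)
   = [ln(59.2639/34.1561) + (0.0638 + 0.5·0.1368²)·7.4272] / (0.1368·√7.4272)
   = [0.551059 + 0.543353] / 0.372820 = 2.935500
d₂ = d₁ − σ√T = 2.935500 − 0.372820 = 2.562680
N(d₁) = 0.998335,  N(d₂) = 0.994807,  e^(−rT) = 0.622597
E₀ = V₀·N(d₁) − D·e^(−rT)·N(d₂)
   = 59.2639·0.998335 − 34.1561·0.622597·0.994807 = 38.010167
B₀ = V₀ − E₀ = 59.2639 − 38.010167 = 21.253733

B0=21.2537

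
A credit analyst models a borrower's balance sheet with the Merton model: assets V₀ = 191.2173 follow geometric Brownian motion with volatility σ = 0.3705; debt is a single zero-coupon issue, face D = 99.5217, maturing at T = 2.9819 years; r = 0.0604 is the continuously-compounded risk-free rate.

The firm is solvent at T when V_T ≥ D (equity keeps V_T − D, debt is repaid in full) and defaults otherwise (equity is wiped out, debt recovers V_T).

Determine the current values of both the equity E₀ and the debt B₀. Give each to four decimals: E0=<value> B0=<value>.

d₁ = [ln(V₀/D) + (r + σ²/2)T] / (σ√T)
   = [ln(191.2173/99.5217) + (0.0604 + 0.5·0.3705²)·2.9819] / (0.3705·√2.9819)
   = [0.653035 + 0.384770] / 0.639786 = 1.622112
d₂ = d₁ − σ√T = 1.622112 − 0.639786 = 0.982326
N(d₁) = 0.947610,  N(d₂) = 0.837030,  e^(−rT) = 0.835181
E₀ = V₀·N(d₁) − D·e^(−rT)·N(d₂)
   = 191.2173·0.947610 − 99.5217·0.835181·0.837030 = 111.626663
B₀ = V₀ − E₀ = 191.2173 − 111.626663 = 79.590637

E0=111.6267 B0=79.5906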